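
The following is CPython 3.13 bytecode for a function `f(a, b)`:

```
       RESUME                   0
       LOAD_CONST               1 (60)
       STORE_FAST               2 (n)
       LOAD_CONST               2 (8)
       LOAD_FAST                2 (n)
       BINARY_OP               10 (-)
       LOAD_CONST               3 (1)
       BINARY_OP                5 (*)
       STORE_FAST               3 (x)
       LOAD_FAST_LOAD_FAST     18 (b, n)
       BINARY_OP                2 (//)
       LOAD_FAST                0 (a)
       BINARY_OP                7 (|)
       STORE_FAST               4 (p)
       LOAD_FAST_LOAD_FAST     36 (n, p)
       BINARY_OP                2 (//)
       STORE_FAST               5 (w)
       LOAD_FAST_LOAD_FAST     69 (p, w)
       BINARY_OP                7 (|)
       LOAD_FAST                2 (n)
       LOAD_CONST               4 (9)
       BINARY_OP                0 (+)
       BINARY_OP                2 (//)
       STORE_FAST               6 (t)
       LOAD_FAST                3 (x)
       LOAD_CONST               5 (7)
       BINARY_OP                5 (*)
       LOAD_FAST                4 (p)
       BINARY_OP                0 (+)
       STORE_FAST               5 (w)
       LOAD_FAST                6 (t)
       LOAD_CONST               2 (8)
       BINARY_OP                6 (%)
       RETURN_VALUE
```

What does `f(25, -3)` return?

LOAD_CONST → push 60. Stack: [60]
STORE_FAST n → n=60. Stack: []
LOAD_CONST → push 8. Stack: [8]
LOAD_FAST n → push 60. Stack: [8, 60]
BINARY_OP - → 8 - 60 = -52. Stack: [-52]
LOAD_CONST → push 1. Stack: [-52, 1]
BINARY_OP * → -52 * 1 = -52. Stack: [-52]
STORE_FAST x → x=-52. Stack: []
LOAD_FAST_LOAD_FAST b,n → push -3,60. Stack: [-3, 60]
BINARY_OP // → -3 // 60 = -1. Stack: [-1]
LOAD_FAST a → push 25. Stack: [-1, 25]
BINARY_OP | → -1 | 25 = -1. Stack: [-1]
STORE_FAST p → p=-1. Stack: []
LOAD_FAST_LOAD_FAST n,p → push 60,-1. Stack: [60, -1]
BINARY_OP // → 60 // -1 = -60. Stack: [-60]
STORE_FAST w → w=-60. Stack: []
LOAD_FAST_LOAD_FAST p,w → push -1,-60. Stack: [-1, -60]
BINARY_OP | → -1 | -60 = -1. Stack: [-1]
LOAD_FAST n → push 60. Stack: [-1, 60]
LOAD_CONST → push 9. Stack: [-1, 60, 9]
BINARY_OP + → 60 + 9 = 69. Stack: [-1, 69]
BINARY_OP // → -1 // 69 = -1. Stack: [-1]
STORE_FAST t → t=-1. Stack: []
LOAD_FAST x → push -52. Stack: [-52]
LOAD_CONST → push 7. Stack: [-52, 7]
BINARY_OP * → -52 * 7 = -364. Stack: [-364]
LOAD_FAST p → push -1. Stack: [-364, -1]
BINARY_OP + → -364 + -1 = -365. Stack: [-365]
STORE_FAST w → w=-365. Stack: []
LOAD_FAST t → push -1. Stack: [-1]
LOAD_CONST → push 8. Stack: [-1, 8]
BINARY_OP % → -1 % 8 = 7. Stack: [7]
RETURN_VALUE → return 7.

7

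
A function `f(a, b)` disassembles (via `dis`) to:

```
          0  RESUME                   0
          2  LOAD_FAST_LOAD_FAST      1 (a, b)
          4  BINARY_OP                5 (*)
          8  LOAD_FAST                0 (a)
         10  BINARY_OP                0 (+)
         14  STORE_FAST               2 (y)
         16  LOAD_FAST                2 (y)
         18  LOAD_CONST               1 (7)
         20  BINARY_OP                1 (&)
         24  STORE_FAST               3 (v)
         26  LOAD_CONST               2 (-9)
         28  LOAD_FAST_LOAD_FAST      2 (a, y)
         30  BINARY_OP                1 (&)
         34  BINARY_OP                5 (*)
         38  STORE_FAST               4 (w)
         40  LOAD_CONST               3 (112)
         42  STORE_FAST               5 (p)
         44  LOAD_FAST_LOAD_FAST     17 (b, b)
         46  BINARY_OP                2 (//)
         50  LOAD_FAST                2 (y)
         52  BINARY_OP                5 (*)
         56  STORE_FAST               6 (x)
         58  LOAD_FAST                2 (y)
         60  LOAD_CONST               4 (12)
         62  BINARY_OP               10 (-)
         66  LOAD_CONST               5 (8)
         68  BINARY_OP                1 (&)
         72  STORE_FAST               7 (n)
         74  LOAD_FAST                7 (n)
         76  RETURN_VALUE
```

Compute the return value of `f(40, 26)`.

LOAD_FAST_LOAD_FAST a,b → push 40,26. Stack: [40, 26]
BINARY_OP * → 40 * 26 = 1040. Stack: [1040]
LOAD_FAST a → push 40. Stack: [1040, 40]
BINARY_OP + → 1040 + 40 = 1080. Stack: [1080]
STORE_FAST y → y=1080. Stack: []
LOAD_FAST y → push 1080. Stack: [1080]
LOAD_CONST → push 7. Stack: [1080, 7]
BINARY_OP & → 1080 & 7 = 0. Stack: [0]
STORE_FAST v → v=0. Stack: []
LOAD_CONST → push -9. Stack: [-9]
LOAD_FAST_LOAD_FAST a,y → push 40,1080. Stack: [-9, 40, 1080]
BINARY_OP & → 40 & 1080 = 40. Stack: [-9, 40]
BINARY_OP * → -9 * 40 = -360. Stack: [-360]
STORE_FAST w → w=-360. Stack: []
LOAD_CONST → push 112. Stack: [112]
STORE_FAST p → p=112. Stack: []
LOAD_FAST_LOAD_FAST b,b → push 26,26. Stack: [26, 26]
BINARY_OP // → 26 // 26 = 1. Stack: [1]
LOAD_FAST y → push 1080. Stack: [1, 1080]
BINARY_OP * → 1 * 1080 = 1080. Stack: [1080]
STORE_FAST x → x=1080. Stack: []
LOAD_FAST y → push 1080. Stack: [1080]
LOAD_CONST → push 12. Stack: [1080, 12]
BINARY_OP - → 1080 - 12 = 1068. Stack: [1068]
LOAD_CONST → push 8. Stack: [1068, 8]
BINARY_OP & → 1068 & 8 = 8. Stack: [8]
STORE_FAST n → n=8. Stack: []
LOAD_FAST n → push 8. Stack: [8]
RETURN_VALUE → return 8.

8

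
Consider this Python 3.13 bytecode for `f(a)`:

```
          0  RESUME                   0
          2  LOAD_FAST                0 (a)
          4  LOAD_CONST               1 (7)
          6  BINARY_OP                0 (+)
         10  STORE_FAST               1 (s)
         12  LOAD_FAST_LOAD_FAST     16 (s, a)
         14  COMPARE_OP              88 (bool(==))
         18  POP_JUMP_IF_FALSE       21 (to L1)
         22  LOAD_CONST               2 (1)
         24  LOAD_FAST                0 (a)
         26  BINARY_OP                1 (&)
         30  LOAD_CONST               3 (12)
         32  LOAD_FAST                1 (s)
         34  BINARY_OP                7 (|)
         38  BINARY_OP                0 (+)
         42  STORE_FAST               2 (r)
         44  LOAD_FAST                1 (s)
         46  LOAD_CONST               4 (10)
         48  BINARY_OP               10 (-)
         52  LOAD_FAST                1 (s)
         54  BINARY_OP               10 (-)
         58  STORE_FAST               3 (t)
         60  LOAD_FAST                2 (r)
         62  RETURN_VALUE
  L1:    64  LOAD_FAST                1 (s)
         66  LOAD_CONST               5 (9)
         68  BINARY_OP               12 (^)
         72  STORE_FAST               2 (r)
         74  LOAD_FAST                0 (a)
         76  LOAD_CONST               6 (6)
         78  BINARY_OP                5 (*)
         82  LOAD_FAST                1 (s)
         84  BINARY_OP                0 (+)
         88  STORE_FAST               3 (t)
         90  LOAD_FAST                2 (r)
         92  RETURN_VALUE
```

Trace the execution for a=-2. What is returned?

LOAD_FAST a → push -2. Stack: [-2]
LOAD_CONST → push 7. Stack: [-2, 7]
BINARY_OP + → -2 + 7 = 5. Stack: [5]
STORE_FAST s → s=5. Stack: []
LOAD_FAST_LOAD_FAST s,a → push 5,-2. Stack: [5, -2]
COMPARE_OP bool(==) → 5 vs -2 = False. Stack: [False]
POP_JUMP_IF_FALSE → pop False; jump. Stack: []
LOAD_FAST s → push 5. Stack: [5]
LOAD_CONST → push 9. Stack: [5, 9]
BINARY_OP ^ → 5 ^ 9 = 12. Stack: [12]
STORE_FAST r → r=12. Stack: []
LOAD_FAST a → push -2. Stack: [-2]
LOAD_CONST → push 6. Stack: [-2, 6]
BINARY_OP * → -2 * 6 = -12. Stack: [-12]
LOAD_FAST s → push 5. Stack: [-12, 5]
BINARY_OP + → -12 + 5 = -7. Stack: [-7]
STORE_FAST t → t=-7. Stack: []
LOAD_FAST r → push 12. Stack: [12]
RETURN_VALUE → return 12.

12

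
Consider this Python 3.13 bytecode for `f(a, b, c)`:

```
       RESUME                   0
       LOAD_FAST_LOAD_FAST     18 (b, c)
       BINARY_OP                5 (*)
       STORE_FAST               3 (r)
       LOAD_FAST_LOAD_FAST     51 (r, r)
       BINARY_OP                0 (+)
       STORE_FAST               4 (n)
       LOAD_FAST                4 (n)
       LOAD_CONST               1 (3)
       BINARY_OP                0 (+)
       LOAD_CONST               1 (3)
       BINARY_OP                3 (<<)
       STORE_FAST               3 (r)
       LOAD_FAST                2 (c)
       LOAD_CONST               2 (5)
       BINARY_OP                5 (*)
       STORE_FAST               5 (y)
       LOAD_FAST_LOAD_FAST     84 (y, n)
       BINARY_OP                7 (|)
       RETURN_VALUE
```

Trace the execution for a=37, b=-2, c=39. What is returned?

-25

LOAD_FAST_LOAD_FAST b,c → push -2,39. Stack: [-2, 39]
BINARY_OP * → -2 * 39 = -78. Stack: [-78]
STORE_FAST r → r=-78. Stack: []
LOAD_FAST_LOAD_FAST r,r → push -78,-78. Stack: [-78, -78]
BINARY_OP + → -78 + -78 = -156. Stack: [-156]
STORE_FAST n → n=-156. Stack: []
LOAD_FAST n → push -156. Stack: [-156]
LOAD_CONST → push 3. Stack: [-156, 3]
BINARY_OP + → -156 + 3 = -153. Stack: [-153]
LOAD_CONST → push 3. Stack: [-153, 3]
BINARY_OP << → -153 << 3 = -1224. Stack: [-1224]
STORE_FAST r → r=-1224. Stack: []
LOAD_FAST c → push 39. Stack: [39]
LOAD_CONST → push 5. Stack: [39, 5]
BINARY_OP * → 39 * 5 = 195. Stack: [195]
STORE_FAST y → y=195. Stack: []
LOAD_FAST_LOAD_FAST y,n → push 195,-156. Stack: [195, -156]
BINARY_OP | → 195 | -156 = -25. Stack: [-25]
RETURN_VALUE → return -25.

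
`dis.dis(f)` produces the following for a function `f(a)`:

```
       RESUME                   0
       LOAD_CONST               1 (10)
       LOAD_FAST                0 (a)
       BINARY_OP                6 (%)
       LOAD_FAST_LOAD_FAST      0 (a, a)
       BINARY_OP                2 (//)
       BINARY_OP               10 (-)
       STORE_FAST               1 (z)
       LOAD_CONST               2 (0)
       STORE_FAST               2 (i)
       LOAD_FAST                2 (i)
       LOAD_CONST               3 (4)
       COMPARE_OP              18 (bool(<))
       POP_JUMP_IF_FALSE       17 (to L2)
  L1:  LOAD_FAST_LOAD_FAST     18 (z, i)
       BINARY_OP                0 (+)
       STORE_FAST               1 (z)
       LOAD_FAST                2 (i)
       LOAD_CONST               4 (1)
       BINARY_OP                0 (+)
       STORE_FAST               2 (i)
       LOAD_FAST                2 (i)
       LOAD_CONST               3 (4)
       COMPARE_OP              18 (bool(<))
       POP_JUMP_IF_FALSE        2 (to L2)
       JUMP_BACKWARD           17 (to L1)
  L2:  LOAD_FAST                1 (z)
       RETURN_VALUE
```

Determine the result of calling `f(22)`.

15

LOAD_CONST → push 10. Stack: [10]
LOAD_FAST a → push 22. Stack: [10, 22]
BINARY_OP % → 10 % 22 = 10. Stack: [10]
LOAD_FAST_LOAD_FAST a,a → push 22,22. Stack: [10, 22, 22]
BINARY_OP // → 22 // 22 = 1. Stack: [10, 1]
BINARY_OP - → 10 - 1 = 9. Stack: [9]
STORE_FAST z → z=9. Stack: []
LOAD_CONST → push 0. Stack: [0]
STORE_FAST i → i=0. Stack: []
LOAD_FAST i → push 0. Stack: [0]
LOAD_CONST → push 4. Stack: [0, 4]
COMPARE_OP bool(<) → 0 vs 4 = True. Stack: [True]
POP_JUMP_IF_FALSE → pop True; no jump. Stack: []
LOAD_FAST_LOAD_FAST z,i → push 9,0. Stack: [9, 0]
BINARY_OP + → 9 + 0 = 9. Stack: [9]
STORE_FAST z → z=9. Stack: []
LOAD_FAST i → push 0. Stack: [0]
LOAD_CONST → push 1. Stack: [0, 1]
BINARY_OP + → 0 + 1 = 1. Stack: [1]
STORE_FAST i → i=1. Stack: []
LOAD_FAST i → push 1. Stack: [1]
LOAD_CONST → push 4. Stack: [1, 4]
COMPARE_OP bool(<) → 1 vs 4 = True. Stack: [True]
POP_JUMP_IF_FALSE → pop True; no jump. Stack: []
LOAD_FAST_LOAD_FAST z,i → push 9,1. Stack: [9, 1]
BINARY_OP + → 9 + 1 = 10. Stack: [10]
STORE_FAST z → z=10. Stack: []
LOAD_FAST i → push 1. Stack: [1]
LOAD_CONST → push 1. Stack: [1, 1]
BINARY_OP + → 1 + 1 = 2. Stack: [2]
STORE_FAST i → i=2. Stack: []
LOAD_FAST i → push 2. Stack: [2]
LOAD_CONST → push 4. Stack: [2, 4]
COMPARE_OP bool(<) → 2 vs 4 = True. Stack: [True]
POP_JUMP_IF_FALSE → pop True; no jump. Stack: []
LOAD_FAST_LOAD_FAST z,i → push 10,2. Stack: [10, 2]
BINARY_OP + → 10 + 2 = 12. Stack: [12]
STORE_FAST z → z=12. Stack: []
LOAD_FAST i → push 2. Stack: [2]
LOAD_CONST → push 1. Stack: [2, 1]
BINARY_OP + → 2 + 1 = 3. Stack: [3]
STORE_FAST i → i=3. Stack: []
LOAD_FAST i → push 3. Stack: [3]
LOAD_CONST → push 4. Stack: [3, 4]
COMPARE_OP bool(<) → 3 vs 4 = True. Stack: [True]
POP_JUMP_IF_FALSE → pop True; no jump. Stack: []
LOAD_FAST_LOAD_FAST z,i → push 12,3. Stack: [12, 3]
BINARY_OP + → 12 + 3 = 15. Stack: [15]
STORE_FAST z → z=15. Stack: []
LOAD_FAST i → push 3. Stack: [3]
LOAD_CONST → push 1. Stack: [3, 1]
BINARY_OP + → 3 + 1 = 4. Stack: [4]
STORE_FAST i → i=4. Stack: []
LOAD_FAST i → push 4. Stack: [4]
LOAD_CONST → push 4. Stack: [4, 4]
COMPARE_OP bool(<) → 4 vs 4 = False. Stack: [False]
POP_JUMP_IF_FALSE → pop False; jump. Stack: []
LOAD_FAST z → push 15. Stack: [15]
RETURN_VALUE → return 15.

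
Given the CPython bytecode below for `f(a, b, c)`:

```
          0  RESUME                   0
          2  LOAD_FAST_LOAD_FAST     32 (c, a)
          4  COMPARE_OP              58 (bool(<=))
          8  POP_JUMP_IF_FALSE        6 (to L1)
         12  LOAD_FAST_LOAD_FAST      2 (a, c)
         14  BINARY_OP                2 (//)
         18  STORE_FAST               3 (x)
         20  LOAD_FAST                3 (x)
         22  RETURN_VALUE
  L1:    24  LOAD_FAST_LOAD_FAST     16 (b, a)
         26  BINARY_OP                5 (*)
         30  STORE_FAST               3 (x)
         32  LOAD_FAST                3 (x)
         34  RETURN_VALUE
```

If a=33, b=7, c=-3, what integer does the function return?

LOAD_FAST_LOAD_FAST c,a → push -3,33. Stack: [-3, 33]
COMPARE_OP bool(<=) → -3 vs 33 = True. Stack: [True]
POP_JUMP_IF_FALSE → pop True; no jump. Stack: []
LOAD_FAST_LOAD_FAST a,c → push 33,-3. Stack: [33, -3]
BINARY_OP // → 33 // -3 = -11. Stack: [-11]
STORE_FAST x → x=-11. Stack: []
LOAD_FAST x → push -11. Stack: [-11]
RETURN_VALUE → return -11.

-11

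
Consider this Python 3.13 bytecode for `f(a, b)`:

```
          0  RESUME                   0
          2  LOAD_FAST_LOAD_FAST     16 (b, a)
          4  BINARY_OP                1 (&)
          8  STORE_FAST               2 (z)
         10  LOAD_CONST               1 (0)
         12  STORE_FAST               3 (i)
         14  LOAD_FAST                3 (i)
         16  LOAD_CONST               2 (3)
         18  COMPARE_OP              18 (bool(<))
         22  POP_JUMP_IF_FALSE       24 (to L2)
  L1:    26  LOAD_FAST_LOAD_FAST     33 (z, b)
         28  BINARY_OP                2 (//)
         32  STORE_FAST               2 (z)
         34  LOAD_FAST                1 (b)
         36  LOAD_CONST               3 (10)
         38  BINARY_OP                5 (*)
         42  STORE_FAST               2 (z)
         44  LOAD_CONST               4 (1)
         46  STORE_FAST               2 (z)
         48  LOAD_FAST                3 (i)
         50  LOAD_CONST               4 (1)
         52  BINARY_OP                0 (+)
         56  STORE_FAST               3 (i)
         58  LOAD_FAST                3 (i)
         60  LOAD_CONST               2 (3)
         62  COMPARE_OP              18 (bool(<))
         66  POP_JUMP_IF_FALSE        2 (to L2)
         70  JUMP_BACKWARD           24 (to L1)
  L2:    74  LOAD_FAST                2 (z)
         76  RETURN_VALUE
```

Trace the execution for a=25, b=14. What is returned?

LOAD_FAST_LOAD_FAST b,a → push 14,25. Stack: [14, 25]
BINARY_OP & → 14 & 25 = 8. Stack: [8]
STORE_FAST z → z=8. Stack: []
LOAD_CONST → push 0. Stack: [0]
STORE_FAST i → i=0. Stack: []
LOAD_FAST i → push 0. Stack: [0]
LOAD_CONST → push 3. Stack: [0, 3]
COMPARE_OP bool(<) → 0 vs 3 = True. Stack: [True]
POP_JUMP_IF_FALSE → pop True; no jump. Stack: []
LOAD_FAST_LOAD_FAST z,b → push 8,14. Stack: [8, 14]
BINARY_OP // → 8 // 14 = 0. Stack: [0]
STORE_FAST z → z=0. Stack: []
LOAD_FAST b → push 14. Stack: [14]
LOAD_CONST → push 10. Stack: [14, 10]
BINARY_OP * → 14 * 10 = 140. Stack: [140]
STORE_FAST z → z=140. Stack: []
LOAD_CONST → push 1. Stack: [1]
STORE_FAST z → z=1. Stack: []
LOAD_FAST i → push 0. Stack: [0]
LOAD_CONST → push 1. Stack: [0, 1]
BINARY_OP + → 0 + 1 = 1. Stack: [1]
STORE_FAST i → i=1. Stack: []
LOAD_FAST i → push 1. Stack: [1]
LOAD_CONST → push 3. Stack: [1, 3]
COMPARE_OP bool(<) → 1 vs 3 = True. Stack: [True]
POP_JUMP_IF_FALSE → pop True; no jump. Stack: []
LOAD_FAST_LOAD_FAST z,b → push 1,14. Stack: [1, 14]
BINARY_OP // → 1 // 14 = 0. Stack: [0]
STORE_FAST z → z=0. Stack: []
LOAD_FAST b → push 14. Stack: [14]
LOAD_CONST → push 10. Stack: [14, 10]
BINARY_OP * → 14 * 10 = 140. Stack: [140]
STORE_FAST z → z=140. Stack: []
LOAD_CONST → push 1. Stack: [1]
STORE_FAST z → z=1. Stack: []
LOAD_FAST i → push 1. Stack: [1]
LOAD_CONST → push 1. Stack: [1, 1]
BINARY_OP + → 1 + 1 = 2. Stack: [2]
STORE_FAST i → i=2. Stack: []
LOAD_FAST i → push 2. Stack: [2]
LOAD_CONST → push 3. Stack: [2, 3]
COMPARE_OP bool(<) → 2 vs 3 = True. Stack: [True]
POP_JUMP_IF_FALSE → pop True; no jump. Stack: []
LOAD_FAST_LOAD_FAST z,b → push 1,14. Stack: [1, 14]
BINARY_OP // → 1 // 14 = 0. Stack: [0]
STORE_FAST z → z=0. Stack: []
LOAD_FAST b → push 14. Stack: [14]
LOAD_CONST → push 10. Stack: [14, 10]
BINARY_OP * → 14 * 10 = 140. Stack: [140]
STORE_FAST z → z=140. Stack: []
LOAD_CONST → push 1. Stack: [1]
STORE_FAST z → z=1. Stack: []
LOAD_FAST i → push 2. Stack: [2]
LOAD_CONST → push 1. Stack: [2, 1]
BINARY_OP + → 2 + 1 = 3. Stack: [3]
STORE_FAST i → i=3. Stack: []
LOAD_FAST i → push 3. Stack: [3]
LOAD_CONST → push 3. Stack: [3, 3]
COMPARE_OP bool(<) → 3 vs 3 = False. Stack: [False]
POP_JUMP_IF_FALSE → pop False; jump. Stack: []
LOAD_FAST z → push 1. Stack: [1]
RETURN_VALUE → return 1.

1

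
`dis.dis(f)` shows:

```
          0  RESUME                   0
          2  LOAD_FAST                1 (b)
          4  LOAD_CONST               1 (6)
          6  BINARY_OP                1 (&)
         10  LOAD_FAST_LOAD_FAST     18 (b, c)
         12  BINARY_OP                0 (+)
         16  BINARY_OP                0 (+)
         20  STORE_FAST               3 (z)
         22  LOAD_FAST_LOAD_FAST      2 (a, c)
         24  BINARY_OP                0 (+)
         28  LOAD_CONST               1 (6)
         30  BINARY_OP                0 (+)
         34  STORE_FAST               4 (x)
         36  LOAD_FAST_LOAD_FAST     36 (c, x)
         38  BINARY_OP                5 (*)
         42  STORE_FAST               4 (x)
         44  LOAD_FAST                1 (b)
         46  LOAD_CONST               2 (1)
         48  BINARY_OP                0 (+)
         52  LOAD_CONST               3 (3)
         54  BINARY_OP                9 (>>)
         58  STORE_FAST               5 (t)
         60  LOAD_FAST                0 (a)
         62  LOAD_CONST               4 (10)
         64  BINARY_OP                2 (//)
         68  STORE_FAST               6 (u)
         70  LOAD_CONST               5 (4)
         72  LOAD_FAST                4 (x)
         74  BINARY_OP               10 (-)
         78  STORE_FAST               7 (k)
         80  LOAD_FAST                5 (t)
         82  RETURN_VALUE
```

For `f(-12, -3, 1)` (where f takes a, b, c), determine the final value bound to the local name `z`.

2

LOAD_FAST b → push -3. Stack: [-3]
LOAD_CONST → push 6. Stack: [-3, 6]
BINARY_OP & → -3 & 6 = 4. Stack: [4]
LOAD_FAST_LOAD_FAST b,c → push -3,1. Stack: [4, -3, 1]
BINARY_OP + → -3 + 1 = -2. Stack: [4, -2]
BINARY_OP + → 4 + -2 = 2. Stack: [2]
STORE_FAST z → z=2. Stack: []
LOAD_FAST_LOAD_FAST a,c → push -12,1. Stack: [-12, 1]
BINARY_OP + → -12 + 1 = -11. Stack: [-11]
LOAD_CONST → push 6. Stack: [-11, 6]
BINARY_OP + → -11 + 6 = -5. Stack: [-5]
STORE_FAST x → x=-5. Stack: []
LOAD_FAST_LOAD_FAST c,x → push 1,-5. Stack: [1, -5]
BINARY_OP * → 1 * -5 = -5. Stack: [-5]
STORE_FAST x → x=-5. Stack: []
LOAD_FAST b → push -3. Stack: [-3]
LOAD_CONST → push 1. Stack: [-3, 1]
BINARY_OP + → -3 + 1 = -2. Stack: [-2]
LOAD_CONST → push 3. Stack: [-2, 3]
BINARY_OP >> → -2 >> 3 = -1. Stack: [-1]
STORE_FAST t → t=-1. Stack: []
LOAD_FAST a → push -12. Stack: [-12]
LOAD_CONST → push 10. Stack: [-12, 10]
BINARY_OP // → -12 // 10 = -2. Stack: [-2]
STORE_FAST u → u=-2. Stack: []
LOAD_CONST → push 4. Stack: [4]
LOAD_FAST x → push -5. Stack: [4, -5]
BINARY_OP - → 4 - -5 = 9. Stack: [9]
STORE_FAST k → k=9. Stack: []
LOAD_FAST t → push -1. Stack: [-1]
RETURN_VALUE → return -1.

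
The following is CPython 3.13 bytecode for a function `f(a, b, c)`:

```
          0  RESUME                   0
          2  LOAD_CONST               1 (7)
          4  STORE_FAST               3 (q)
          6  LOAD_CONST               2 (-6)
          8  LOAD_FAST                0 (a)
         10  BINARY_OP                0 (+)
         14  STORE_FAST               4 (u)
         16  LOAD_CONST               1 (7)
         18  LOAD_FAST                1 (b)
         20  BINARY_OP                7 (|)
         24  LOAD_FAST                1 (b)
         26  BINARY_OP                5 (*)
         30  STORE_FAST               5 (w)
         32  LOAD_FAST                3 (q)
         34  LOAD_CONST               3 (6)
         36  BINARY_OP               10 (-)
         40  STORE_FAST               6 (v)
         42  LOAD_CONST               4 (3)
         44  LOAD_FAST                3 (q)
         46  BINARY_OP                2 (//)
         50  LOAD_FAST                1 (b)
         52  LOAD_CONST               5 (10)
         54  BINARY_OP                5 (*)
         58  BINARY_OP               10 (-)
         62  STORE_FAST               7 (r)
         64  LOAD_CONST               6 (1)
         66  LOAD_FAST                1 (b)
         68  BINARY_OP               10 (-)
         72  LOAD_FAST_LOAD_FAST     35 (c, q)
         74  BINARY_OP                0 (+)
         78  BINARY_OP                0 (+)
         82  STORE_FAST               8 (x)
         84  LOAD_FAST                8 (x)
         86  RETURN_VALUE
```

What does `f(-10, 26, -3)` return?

LOAD_CONST → push 7. Stack: [7]
STORE_FAST q → q=7. Stack: []
LOAD_CONST → push -6. Stack: [-6]
LOAD_FAST a → push -10. Stack: [-6, -10]
BINARY_OP + → -6 + -10 = -16. Stack: [-16]
STORE_FAST u → u=-16. Stack: []
LOAD_CONST → push 7. Stack: [7]
LOAD_FAST b → push 26. Stack: [7, 26]
BINARY_OP | → 7 | 26 = 31. Stack: [31]
LOAD_FAST b → push 26. Stack: [31, 26]
BINARY_OP * → 31 * 26 = 806. Stack: [806]
STORE_FAST w → w=806. Stack: []
LOAD_FAST q → push 7. Stack: [7]
LOAD_CONST → push 6. Stack: [7, 6]
BINARY_OP - → 7 - 6 = 1. Stack: [1]
STORE_FAST v → v=1. Stack: []
LOAD_CONST → push 3. Stack: [3]
LOAD_FAST q → push 7. Stack: [3, 7]
BINARY_OP // → 3 // 7 = 0. Stack: [0]
LOAD_FAST b → push 26. Stack: [0, 26]
LOAD_CONST → push 10. Stack: [0, 26, 10]
BINARY_OP * → 26 * 10 = 260. Stack: [0, 260]
BINARY_OP - → 0 - 260 = -260. Stack: [-260]
STORE_FAST r → r=-260. Stack: []
LOAD_CONST → push 1. Stack: [1]
LOAD_FAST b → push 26. Stack: [1, 26]
BINARY_OP - → 1 - 26 = -25. Stack: [-25]
LOAD_FAST_LOAD_FAST c,q → push -3,7. Stack: [-25, -3, 7]
BINARY_OP + → -3 + 7 = 4. Stack: [-25, 4]
BINARY_OP + → -25 + 4 = -21. Stack: [-21]
STORE_FAST x → x=-21. Stack: []
LOAD_FAST x → push -21. Stack: [-21]
RETURN_VALUE → return -21.

-21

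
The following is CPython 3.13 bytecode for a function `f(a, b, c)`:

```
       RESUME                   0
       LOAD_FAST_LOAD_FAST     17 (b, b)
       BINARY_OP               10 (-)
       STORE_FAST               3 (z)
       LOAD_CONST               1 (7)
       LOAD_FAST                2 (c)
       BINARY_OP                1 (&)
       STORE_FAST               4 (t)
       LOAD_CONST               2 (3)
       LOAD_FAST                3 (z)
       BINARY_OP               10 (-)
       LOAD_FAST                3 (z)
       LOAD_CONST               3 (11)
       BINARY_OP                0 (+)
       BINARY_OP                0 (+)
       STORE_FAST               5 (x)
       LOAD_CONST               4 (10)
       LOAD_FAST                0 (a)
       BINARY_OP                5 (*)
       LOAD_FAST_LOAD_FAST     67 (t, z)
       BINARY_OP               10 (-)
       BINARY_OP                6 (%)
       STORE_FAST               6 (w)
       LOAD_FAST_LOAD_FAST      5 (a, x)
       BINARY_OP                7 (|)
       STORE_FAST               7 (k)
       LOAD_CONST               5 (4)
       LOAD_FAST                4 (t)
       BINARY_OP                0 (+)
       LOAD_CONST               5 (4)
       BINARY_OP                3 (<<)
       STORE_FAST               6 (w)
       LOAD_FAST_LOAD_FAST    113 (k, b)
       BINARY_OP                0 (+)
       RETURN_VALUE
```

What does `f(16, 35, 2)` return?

LOAD_FAST_LOAD_FAST b,b → push 35,35. Stack: [35, 35]
BINARY_OP - → 35 - 35 = 0. Stack: [0]
STORE_FAST z → z=0. Stack: []
LOAD_CONST → push 7. Stack: [7]
LOAD_FAST c → push 2. Stack: [7, 2]
BINARY_OP & → 7 & 2 = 2. Stack: [2]
STORE_FAST t → t=2. Stack: []
LOAD_CONST → push 3. Stack: [3]
LOAD_FAST z → push 0. Stack: [3, 0]
BINARY_OP - → 3 - 0 = 3. Stack: [3]
LOAD_FAST z → push 0. Stack: [3, 0]
LOAD_CONST → push 11. Stack: [3, 0, 11]
BINARY_OP + → 0 + 11 = 11. Stack: [3, 11]
BINARY_OP + → 3 + 11 = 14. Stack: [14]
STORE_FAST x → x=14. Stack: []
LOAD_CONST → push 10. Stack: [10]
LOAD_FAST a → push 16. Stack: [10, 16]
BINARY_OP * → 10 * 16 = 160. Stack: [160]
LOAD_FAST_LOAD_FAST t,z → push 2,0. Stack: [160, 2, 0]
BINARY_OP - → 2 - 0 = 2. Stack: [160, 2]
BINARY_OP % → 160 % 2 = 0. Stack: [0]
STORE_FAST w → w=0. Stack: []
LOAD_FAST_LOAD_FAST a,x → push 16,14. Stack: [16, 14]
BINARY_OP | → 16 | 14 = 30. Stack: [30]
STORE_FAST k → k=30. Stack: []
LOAD_CONST → push 4. Stack: [4]
LOAD_FAST t → push 2. Stack: [4, 2]
BINARY_OP + → 4 + 2 = 6. Stack: [6]
LOAD_CONST → push 4. Stack: [6, 4]
BINARY_OP << → 6 << 4 = 96. Stack: [96]
STORE_FAST w → w=96. Stack: []
LOAD_FAST_LOAD_FAST k,b → push 30,35. Stack: [30, 35]
BINARY_OP + → 30 + 35 = 65. Stack: [65]
RETURN_VALUE → return 65.

65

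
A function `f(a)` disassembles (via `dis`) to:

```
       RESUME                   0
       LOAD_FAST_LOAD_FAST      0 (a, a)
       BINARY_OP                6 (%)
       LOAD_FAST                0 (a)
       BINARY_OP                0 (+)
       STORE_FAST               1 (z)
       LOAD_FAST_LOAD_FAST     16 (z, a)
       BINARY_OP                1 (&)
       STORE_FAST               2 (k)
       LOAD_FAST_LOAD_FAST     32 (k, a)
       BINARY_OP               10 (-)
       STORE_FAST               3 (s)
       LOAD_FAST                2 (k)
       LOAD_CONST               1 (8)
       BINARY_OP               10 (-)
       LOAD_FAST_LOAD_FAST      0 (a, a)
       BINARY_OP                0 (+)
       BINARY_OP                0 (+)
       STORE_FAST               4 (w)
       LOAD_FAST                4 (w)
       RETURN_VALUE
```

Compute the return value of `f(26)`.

LOAD_FAST_LOAD_FAST a,a → push 26,26. Stack: [26, 26]
BINARY_OP % → 26 % 26 = 0. Stack: [0]
LOAD_FAST a → push 26. Stack: [0, 26]
BINARY_OP + → 0 + 26 = 26. Stack: [26]
STORE_FAST z → z=26. Stack: []
LOAD_FAST_LOAD_FAST z,a → push 26,26. Stack: [26, 26]
BINARY_OP & → 26 & 26 = 26. Stack: [26]
STORE_FAST k → k=26. Stack: []
LOAD_FAST_LOAD_FAST k,a → push 26,26. Stack: [26, 26]
BINARY_OP - → 26 - 26 = 0. Stack: [0]
STORE_FAST s → s=0. Stack: []
LOAD_FAST k → push 26. Stack: [26]
LOAD_CONST → push 8. Stack: [26, 8]
BINARY_OP - → 26 - 8 = 18. Stack: [18]
LOAD_FAST_LOAD_FAST a,a → push 26,26. Stack: [18, 26, 26]
BINARY_OP + → 26 + 26 = 52. Stack: [18, 52]
BINARY_OP + → 18 + 52 = 70. Stack: [70]
STORE_FAST w → w=70. Stack: []
LOAD_FAST w → push 70. Stack: [70]
RETURN_VALUE → return 70.

70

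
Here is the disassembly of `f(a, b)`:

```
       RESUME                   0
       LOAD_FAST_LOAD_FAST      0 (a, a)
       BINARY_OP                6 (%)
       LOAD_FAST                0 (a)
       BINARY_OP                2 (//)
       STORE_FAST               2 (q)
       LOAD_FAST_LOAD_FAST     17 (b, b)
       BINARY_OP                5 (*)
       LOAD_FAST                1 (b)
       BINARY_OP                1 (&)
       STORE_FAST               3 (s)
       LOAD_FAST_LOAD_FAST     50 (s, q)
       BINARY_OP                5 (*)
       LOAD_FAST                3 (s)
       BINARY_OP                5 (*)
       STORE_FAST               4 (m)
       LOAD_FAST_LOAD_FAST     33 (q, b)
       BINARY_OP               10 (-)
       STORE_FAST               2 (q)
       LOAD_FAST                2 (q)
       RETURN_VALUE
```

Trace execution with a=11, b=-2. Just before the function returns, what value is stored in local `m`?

LOAD_FAST_LOAD_FAST a,a → push 11,11. Stack: [11, 11]
BINARY_OP % → 11 % 11 = 0. Stack: [0]
LOAD_FAST a → push 11. Stack: [0, 11]
BINARY_OP // → 0 // 11 = 0. Stack: [0]
STORE_FAST q → q=0. Stack: []
LOAD_FAST_LOAD_FAST b,b → push -2,-2. Stack: [-2, -2]
BINARY_OP * → -2 * -2 = 4. Stack: [4]
LOAD_FAST b → push -2. Stack: [4, -2]
BINARY_OP & → 4 & -2 = 4. Stack: [4]
STORE_FAST s → s=4. Stack: []
LOAD_FAST_LOAD_FAST s,q → push 4,0. Stack: [4, 0]
BINARY_OP * → 4 * 0 = 0. Stack: [0]
LOAD_FAST s → push 4. Stack: [0, 4]
BINARY_OP * → 0 * 4 = 0. Stack: [0]
STORE_FAST m → m=0. Stack: []
LOAD_FAST_LOAD_FAST q,b → push 0,-2. Stack: [0, -2]
BINARY_OP - → 0 - -2 = 2. Stack: [2]
STORE_FAST q → q=2. Stack: []
LOAD_FAST q → push 2. Stack: [2]
RETURN_VALUE → return 2.

0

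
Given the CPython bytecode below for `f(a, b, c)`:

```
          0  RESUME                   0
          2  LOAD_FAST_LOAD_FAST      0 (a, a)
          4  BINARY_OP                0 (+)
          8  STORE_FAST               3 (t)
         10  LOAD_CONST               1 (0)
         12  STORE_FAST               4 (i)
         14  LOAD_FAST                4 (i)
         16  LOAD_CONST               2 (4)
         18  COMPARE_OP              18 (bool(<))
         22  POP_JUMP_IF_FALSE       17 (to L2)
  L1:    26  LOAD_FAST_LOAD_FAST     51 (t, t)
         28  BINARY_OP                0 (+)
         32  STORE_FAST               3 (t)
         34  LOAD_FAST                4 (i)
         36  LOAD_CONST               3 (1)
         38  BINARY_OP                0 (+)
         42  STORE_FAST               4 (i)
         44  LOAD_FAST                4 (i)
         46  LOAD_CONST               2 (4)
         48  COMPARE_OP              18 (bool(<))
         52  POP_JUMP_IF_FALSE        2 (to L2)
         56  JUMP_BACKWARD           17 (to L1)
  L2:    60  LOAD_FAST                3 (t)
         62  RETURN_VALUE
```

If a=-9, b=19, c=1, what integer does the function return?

LOAD_FAST_LOAD_FAST a,a → push -9,-9. Stack: [-9, -9]
BINARY_OP + → -9 + -9 = -18. Stack: [-18]
STORE_FAST t → t=-18. Stack: []
LOAD_CONST → push 0. Stack: [0]
STORE_FAST i → i=0. Stack: []
LOAD_FAST i → push 0. Stack: [0]
LOAD_CONST → push 4. Stack: [0, 4]
COMPARE_OP bool(<) → 0 vs 4 = True. Stack: [True]
POP_JUMP_IF_FALSE → pop True; no jump. Stack: []
LOAD_FAST_LOAD_FAST t,t → push -18,-18. Stack: [-18, -18]
BINARY_OP + → -18 + -18 = -36. Stack: [-36]
STORE_FAST t → t=-36. Stack: []
LOAD_FAST i → push 0. Stack: [0]
LOAD_CONST → push 1. Stack: [0, 1]
BINARY_OP + → 0 + 1 = 1. Stack: [1]
STORE_FAST i → i=1. Stack: []
LOAD_FAST i → push 1. Stack: [1]
LOAD_CONST → push 4. Stack: [1, 4]
COMPARE_OP bool(<) → 1 vs 4 = True. Stack: [True]
POP_JUMP_IF_FALSE → pop True; no jump. Stack: []
LOAD_FAST_LOAD_FAST t,t → push -36,-36. Stack: [-36, -36]
BINARY_OP + → -36 + -36 = -72. Stack: [-72]
STORE_FAST t → t=-72. Stack: []
LOAD_FAST i → push 1. Stack: [1]
LOAD_CONST → push 1. Stack: [1, 1]
BINARY_OP + → 1 + 1 = 2. Stack: [2]
STORE_FAST i → i=2. Stack: []
LOAD_FAST i → push 2. Stack: [2]
LOAD_CONST → push 4. Stack: [2, 4]
COMPARE_OP bool(<) → 2 vs 4 = True. Stack: [True]
POP_JUMP_IF_FALSE → pop True; no jump. Stack: []
LOAD_FAST_LOAD_FAST t,t → push -72,-72. Stack: [-72, -72]
BINARY_OP + → -72 + -72 = -144. Stack: [-144]
STORE_FAST t → t=-144. Stack: []
LOAD_FAST i → push 2. Stack: [2]
LOAD_CONST → push 1. Stack: [2, 1]
BINARY_OP + → 2 + 1 = 3. Stack: [3]
STORE_FAST i → i=3. Stack: []
LOAD_FAST i → push 3. Stack: [3]
LOAD_CONST → push 4. Stack: [3, 4]
COMPARE_OP bool(<) → 3 vs 4 = True. Stack: [True]
POP_JUMP_IF_FALSE → pop True; no jump. Stack: []
LOAD_FAST_LOAD_FAST t,t → push -144,-144. Stack: [-144, -144]
BINARY_OP + → -144 + -144 = -288. Stack: [-288]
STORE_FAST t → t=-288. Stack: []
LOAD_FAST i → push 3. Stack: [3]
LOAD_CONST → push 1. Stack: [3, 1]
BINARY_OP + → 3 + 1 = 4. Stack: [4]
STORE_FAST i → i=4. Stack: []
LOAD_FAST i → push 4. Stack: [4]
LOAD_CONST → push 4. Stack: [4, 4]
COMPARE_OP bool(<) → 4 vs 4 = False. Stack: [False]
POP_JUMP_IF_FALSE → pop False; jump. Stack: []
LOAD_FAST t → push -288. Stack: [-288]
RETURN_VALUE → return -288.

-288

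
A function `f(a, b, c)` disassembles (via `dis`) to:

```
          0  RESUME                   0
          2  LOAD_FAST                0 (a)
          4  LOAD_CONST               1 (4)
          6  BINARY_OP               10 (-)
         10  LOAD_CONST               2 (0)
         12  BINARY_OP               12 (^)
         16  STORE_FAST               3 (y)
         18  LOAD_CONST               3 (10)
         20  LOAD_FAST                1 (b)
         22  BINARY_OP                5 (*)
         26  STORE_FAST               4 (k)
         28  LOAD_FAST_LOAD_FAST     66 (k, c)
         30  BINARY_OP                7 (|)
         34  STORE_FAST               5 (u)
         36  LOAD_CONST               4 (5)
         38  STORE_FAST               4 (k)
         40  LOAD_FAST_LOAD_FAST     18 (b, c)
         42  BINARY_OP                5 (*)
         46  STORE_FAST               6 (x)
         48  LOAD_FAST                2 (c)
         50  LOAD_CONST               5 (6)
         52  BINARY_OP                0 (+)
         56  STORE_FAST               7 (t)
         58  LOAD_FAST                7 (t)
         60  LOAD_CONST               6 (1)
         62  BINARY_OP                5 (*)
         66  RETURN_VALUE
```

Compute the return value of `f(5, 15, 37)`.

LOAD_FAST a → push 5. Stack: [5]
LOAD_CONST → push 4. Stack: [5, 4]
BINARY_OP - → 5 - 4 = 1. Stack: [1]
LOAD_CONST → push 0. Stack: [1, 0]
BINARY_OP ^ → 1 ^ 0 = 1. Stack: [1]
STORE_FAST y → y=1. Stack: []
LOAD_CONST → push 10. Stack: [10]
LOAD_FAST b → push 15. Stack: [10, 15]
BINARY_OP * → 10 * 15 = 150. Stack: [150]
STORE_FAST k → k=150. Stack: []
LOAD_FAST_LOAD_FAST k,c → push 150,37. Stack: [150, 37]
BINARY_OP | → 150 | 37 = 183. Stack: [183]
STORE_FAST u → u=183. Stack: []
LOAD_CONST → push 5. Stack: [5]
STORE_FAST k → k=5. Stack: []
LOAD_FAST_LOAD_FAST b,c → push 15,37. Stack: [15, 37]
BINARY_OP * → 15 * 37 = 555. Stack: [555]
STORE_FAST x → x=555. Stack: []
LOAD_FAST c → push 37. Stack: [37]
LOAD_CONST → push 6. Stack: [37, 6]
BINARY_OP + → 37 + 6 = 43. Stack: [43]
STORE_FAST t → t=43. Stack: []
LOAD_FAST t → push 43. Stack: [43]
LOAD_CONST → push 1. Stack: [43, 1]
BINARY_OP * → 43 * 1 = 43. Stack: [43]
RETURN_VALUE → return 43.

43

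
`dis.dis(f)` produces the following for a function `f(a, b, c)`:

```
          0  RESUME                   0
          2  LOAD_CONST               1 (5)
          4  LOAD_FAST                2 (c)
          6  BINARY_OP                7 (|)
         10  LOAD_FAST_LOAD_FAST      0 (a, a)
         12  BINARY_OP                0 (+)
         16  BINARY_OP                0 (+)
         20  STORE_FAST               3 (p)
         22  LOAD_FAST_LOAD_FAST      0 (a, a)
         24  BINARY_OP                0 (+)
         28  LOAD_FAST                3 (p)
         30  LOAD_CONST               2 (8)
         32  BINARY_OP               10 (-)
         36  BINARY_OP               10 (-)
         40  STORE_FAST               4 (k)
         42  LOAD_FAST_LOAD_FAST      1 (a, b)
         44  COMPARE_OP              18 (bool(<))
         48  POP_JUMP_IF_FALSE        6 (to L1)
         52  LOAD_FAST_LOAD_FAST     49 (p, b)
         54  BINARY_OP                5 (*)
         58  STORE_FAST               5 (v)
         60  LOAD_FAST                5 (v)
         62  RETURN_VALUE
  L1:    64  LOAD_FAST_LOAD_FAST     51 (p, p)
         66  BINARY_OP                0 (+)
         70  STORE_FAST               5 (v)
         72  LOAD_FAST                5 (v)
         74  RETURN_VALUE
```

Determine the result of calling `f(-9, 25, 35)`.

LOAD_CONST → push 5. Stack: [5]
LOAD_FAST c → push 35. Stack: [5, 35]
BINARY_OP | → 5 | 35 = 39. Stack: [39]
LOAD_FAST_LOAD_FAST a,a → push -9,-9. Stack: [39, -9, -9]
BINARY_OP + → -9 + -9 = -18. Stack: [39, -18]
BINARY_OP + → 39 + -18 = 21. Stack: [21]
STORE_FAST p → p=21. Stack: []
LOAD_FAST_LOAD_FAST a,a → push -9,-9. Stack: [-9, -9]
BINARY_OP + → -9 + -9 = -18. Stack: [-18]
LOAD_FAST p → push 21. Stack: [-18, 21]
LOAD_CONST → push 8. Stack: [-18, 21, 8]
BINARY_OP - → 21 - 8 = 13. Stack: [-18, 13]
BINARY_OP - → -18 - 13 = -31. Stack: [-31]
STORE_FAST k → k=-31. Stack: []
LOAD_FAST_LOAD_FAST a,b → push -9,25. Stack: [-9, 25]
COMPARE_OP bool(<) → -9 vs 25 = True. Stack: [True]
POP_JUMP_IF_FALSE → pop True; no jump. Stack: []
LOAD_FAST_LOAD_FAST p,b → push 21,25. Stack: [21, 25]
BINARY_OP * → 21 * 25 = 525. Stack: [525]
STORE_FAST v → v=525. Stack: []
LOAD_FAST v → push 525. Stack: [525]
RETURN_VALUE → return 525.

525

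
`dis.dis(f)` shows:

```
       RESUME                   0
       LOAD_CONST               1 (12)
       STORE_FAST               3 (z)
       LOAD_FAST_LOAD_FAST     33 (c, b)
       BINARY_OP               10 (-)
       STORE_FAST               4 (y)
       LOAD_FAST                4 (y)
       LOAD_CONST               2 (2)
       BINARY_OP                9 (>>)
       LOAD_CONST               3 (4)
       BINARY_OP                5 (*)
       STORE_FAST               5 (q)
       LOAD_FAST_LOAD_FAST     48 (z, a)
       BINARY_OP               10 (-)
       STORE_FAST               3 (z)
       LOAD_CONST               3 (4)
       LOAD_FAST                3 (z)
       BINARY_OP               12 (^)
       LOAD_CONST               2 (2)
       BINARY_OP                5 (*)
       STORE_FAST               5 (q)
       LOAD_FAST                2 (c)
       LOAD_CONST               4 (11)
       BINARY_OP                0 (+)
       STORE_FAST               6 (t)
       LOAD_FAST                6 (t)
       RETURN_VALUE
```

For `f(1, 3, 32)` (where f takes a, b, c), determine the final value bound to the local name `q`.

30

LOAD_CONST → push 12. Stack: [12]
STORE_FAST z → z=12. Stack: []
LOAD_FAST_LOAD_FAST c,b → push 32,3. Stack: [32, 3]
BINARY_OP - → 32 - 3 = 29. Stack: [29]
STORE_FAST y → y=29. Stack: []
LOAD_FAST y → push 29. Stack: [29]
LOAD_CONST → push 2. Stack: [29, 2]
BINARY_OP >> → 29 >> 2 = 7. Stack: [7]
LOAD_CONST → push 4. Stack: [7, 4]
BINARY_OP * → 7 * 4 = 28. Stack: [28]
STORE_FAST q → q=28. Stack: []
LOAD_FAST_LOAD_FAST z,a → push 12,1. Stack: [12, 1]
BINARY_OP - → 12 - 1 = 11. Stack: [11]
STORE_FAST z → z=11. Stack: []
LOAD_CONST → push 4. Stack: [4]
LOAD_FAST z → push 11. Stack: [4, 11]
BINARY_OP ^ → 4 ^ 11 = 15. Stack: [15]
LOAD_CONST → push 2. Stack: [15, 2]
BINARY_OP * → 15 * 2 = 30. Stack: [30]
STORE_FAST q → q=30. Stack: []
LOAD_FAST c → push 32. Stack: [32]
LOAD_CONST → push 11. Stack: [32, 11]
BINARY_OP + → 32 + 11 = 43. Stack: [43]
STORE_FAST t → t=43. Stack: []
LOAD_FAST t → push 43. Stack: [43]
RETURN_VALUE → return 43.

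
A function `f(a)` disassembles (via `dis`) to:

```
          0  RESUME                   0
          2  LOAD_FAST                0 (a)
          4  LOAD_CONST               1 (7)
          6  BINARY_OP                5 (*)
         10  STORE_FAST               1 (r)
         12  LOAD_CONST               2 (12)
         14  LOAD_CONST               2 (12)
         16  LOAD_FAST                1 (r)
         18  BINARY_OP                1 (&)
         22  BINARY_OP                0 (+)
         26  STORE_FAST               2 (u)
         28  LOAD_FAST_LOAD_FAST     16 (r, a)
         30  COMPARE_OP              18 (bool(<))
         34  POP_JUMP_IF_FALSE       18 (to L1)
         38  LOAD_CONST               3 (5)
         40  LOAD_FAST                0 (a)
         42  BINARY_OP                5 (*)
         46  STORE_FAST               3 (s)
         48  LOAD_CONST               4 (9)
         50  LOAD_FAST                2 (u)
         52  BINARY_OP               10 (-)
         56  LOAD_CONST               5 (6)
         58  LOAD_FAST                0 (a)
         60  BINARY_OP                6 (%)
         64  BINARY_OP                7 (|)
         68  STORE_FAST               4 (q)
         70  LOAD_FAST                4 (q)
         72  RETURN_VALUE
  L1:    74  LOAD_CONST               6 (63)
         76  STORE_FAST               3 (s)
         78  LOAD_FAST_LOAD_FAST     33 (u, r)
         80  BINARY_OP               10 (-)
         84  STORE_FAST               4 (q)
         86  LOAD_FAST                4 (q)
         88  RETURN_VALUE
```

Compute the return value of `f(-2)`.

-3

LOAD_FAST a → push -2. Stack: [-2]
LOAD_CONST → push 7. Stack: [-2, 7]
BINARY_OP * → -2 * 7 = -14. Stack: [-14]
STORE_FAST r → r=-14. Stack: []
LOAD_CONST → push 12. Stack: [12]
LOAD_CONST → push 12. Stack: [12, 12]
LOAD_FAST r → push -14. Stack: [12, 12, -14]
BINARY_OP & → 12 & -14 = 0. Stack: [12, 0]
BINARY_OP + → 12 + 0 = 12. Stack: [12]
STORE_FAST u → u=12. Stack: []
LOAD_FAST_LOAD_FAST r,a → push -14,-2. Stack: [-14, -2]
COMPARE_OP bool(<) → -14 vs -2 = True. Stack: [True]
POP_JUMP_IF_FALSE → pop True; no jump. Stack: []
LOAD_CONST → push 5. Stack: [5]
LOAD_FAST a → push -2. Stack: [5, -2]
BINARY_OP * → 5 * -2 = -10. Stack: [-10]
STORE_FAST s → s=-10. Stack: []
LOAD_CONST → push 9. Stack: [9]
LOAD_FAST u → push 12. Stack: [9, 12]
BINARY_OP - → 9 - 12 = -3. Stack: [-3]
LOAD_CONST → push 6. Stack: [-3, 6]
LOAD_FAST a → push -2. Stack: [-3, 6, -2]
BINARY_OP % → 6 % -2 = 0. Stack: [-3, 0]
BINARY_OP | → -3 | 0 = -3. Stack: [-3]
STORE_FAST q → q=-3. Stack: []
LOAD_FAST q → push -3. Stack: [-3]
RETURN_VALUE → return -3.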